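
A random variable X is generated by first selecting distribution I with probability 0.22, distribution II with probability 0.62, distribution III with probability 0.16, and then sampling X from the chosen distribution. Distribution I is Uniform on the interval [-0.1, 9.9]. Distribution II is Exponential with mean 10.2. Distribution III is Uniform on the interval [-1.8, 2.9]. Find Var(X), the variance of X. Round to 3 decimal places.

Per component, I: μ=4.9, E[X²]=32.3433; II: μ=10.2, E[X²]=208.08; III: μ=0.55, E[X²]=2.14333.
E[X] = 0.22·4.9 + 0.62·10.2 + 0.16·0.55 = 7.49.
E[X²] = 0.22·32.3433 + 0.62·208.08 + 0.16·2.14333 = 136.468.
Var(X) = E[X²] − (E[X])² = 136.468 − 56.1001 = 80.368.

80.368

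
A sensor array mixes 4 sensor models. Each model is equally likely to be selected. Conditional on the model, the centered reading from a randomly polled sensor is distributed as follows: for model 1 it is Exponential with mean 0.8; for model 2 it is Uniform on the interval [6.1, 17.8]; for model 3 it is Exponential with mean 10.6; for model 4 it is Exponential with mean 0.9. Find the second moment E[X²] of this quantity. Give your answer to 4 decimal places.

95.4575

For each component E[X²] = Var + (mean)², giving 1: 1.28; 2: 154.21; 3: 224.72; 4: 1.62.
Overall E[X²] = 0.25·1.28 + 0.25·154.21 + 0.25·224.72 + 0.25·1.62 = 95.4575.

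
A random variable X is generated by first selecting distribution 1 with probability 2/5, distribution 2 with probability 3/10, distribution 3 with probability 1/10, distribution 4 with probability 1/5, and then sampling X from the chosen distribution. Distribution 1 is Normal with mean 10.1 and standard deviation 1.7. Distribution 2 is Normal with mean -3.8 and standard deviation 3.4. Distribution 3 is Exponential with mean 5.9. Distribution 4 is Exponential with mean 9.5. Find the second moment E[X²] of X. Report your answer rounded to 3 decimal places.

For each component E[X²] = Var + (mean)², giving 1: 104.9; 2: 26; 3: 69.62; 4: 180.5.
Overall E[X²] = 0.4·104.9 + 0.3·26 + 0.1·69.62 + 0.2·180.5 = 92.822.

92.822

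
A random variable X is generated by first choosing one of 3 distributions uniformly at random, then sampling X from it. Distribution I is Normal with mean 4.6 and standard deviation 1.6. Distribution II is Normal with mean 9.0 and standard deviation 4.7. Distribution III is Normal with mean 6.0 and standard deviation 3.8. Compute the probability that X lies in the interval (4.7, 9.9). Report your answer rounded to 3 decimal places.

0.451

Conditional on each component, P(4.7 < X < 9.9): I: 0.47462; II: 0.395805; III: 0.481493.
By total probability, P(4.7 < X < 9.9) = 0.333333·0.47462 + 0.333333·0.395805 + 0.333333·0.481493 = 0.450639.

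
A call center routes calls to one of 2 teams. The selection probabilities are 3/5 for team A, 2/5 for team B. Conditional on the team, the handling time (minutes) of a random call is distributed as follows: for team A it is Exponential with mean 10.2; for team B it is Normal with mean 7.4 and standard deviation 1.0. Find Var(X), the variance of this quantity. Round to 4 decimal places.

64.7056

Per component, A: μ=10.2, E[X²]=208.08; B: μ=7.4, E[X²]=55.76.
E[X] = 0.6·10.2 + 0.4·7.4 = 9.08.
E[X²] = 0.6·208.08 + 0.4·55.76 = 147.152.
Var(X) = E[X²] − (E[X])² = 147.152 − 82.4464 = 64.7056.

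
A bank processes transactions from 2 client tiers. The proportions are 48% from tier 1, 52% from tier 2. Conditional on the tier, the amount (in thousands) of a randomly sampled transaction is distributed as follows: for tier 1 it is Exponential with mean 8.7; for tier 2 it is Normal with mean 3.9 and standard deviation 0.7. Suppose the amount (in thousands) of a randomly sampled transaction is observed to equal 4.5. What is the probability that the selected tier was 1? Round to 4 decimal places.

0.1381

Likelihoods f(4.5 | ·): 1: 0.0685245; 2: 0.394707.
Posterior ∝ prior × likelihood. Numerator for 1: 0.48·0.0685245 = 0.0328917.
Normalizing constant: 0.48·0.0685245 + 0.52·0.394707 = 0.23814.
P(1 | observation) = 0.0328917 / 0.23814 = 0.13812.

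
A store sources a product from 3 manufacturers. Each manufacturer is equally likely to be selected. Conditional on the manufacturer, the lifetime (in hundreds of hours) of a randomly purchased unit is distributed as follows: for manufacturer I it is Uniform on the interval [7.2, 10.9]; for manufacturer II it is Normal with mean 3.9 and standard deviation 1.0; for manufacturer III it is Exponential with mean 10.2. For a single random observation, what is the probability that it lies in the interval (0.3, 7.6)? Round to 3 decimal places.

Conditional on each manufacturer, P(0.3 < X < 7.6): I: 0.108108; II: 0.999733; III: 0.496329.
By total probability, P(0.3 < X < 7.6) = 0.333333·0.108108 + 0.333333·0.999733 + 0.333333·0.496329 = 0.534723.

0.535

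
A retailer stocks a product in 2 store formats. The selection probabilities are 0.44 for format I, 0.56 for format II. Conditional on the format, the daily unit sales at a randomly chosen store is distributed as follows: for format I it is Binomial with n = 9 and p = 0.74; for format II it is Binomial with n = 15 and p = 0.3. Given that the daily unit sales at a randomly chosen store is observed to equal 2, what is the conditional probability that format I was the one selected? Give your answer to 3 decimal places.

0.013

Likelihoods P(X=2 | ·): I: 0.00158336; II: 0.0915601.
Posterior ∝ prior × likelihood. Numerator for I: 0.44·0.00158336 = 0.000696678.
Normalizing constant: 0.44·0.00158336 + 0.56·0.0915601 = 0.0519703.
P(I | observation) = 0.000696678 / 0.0519703 = 0.0134053.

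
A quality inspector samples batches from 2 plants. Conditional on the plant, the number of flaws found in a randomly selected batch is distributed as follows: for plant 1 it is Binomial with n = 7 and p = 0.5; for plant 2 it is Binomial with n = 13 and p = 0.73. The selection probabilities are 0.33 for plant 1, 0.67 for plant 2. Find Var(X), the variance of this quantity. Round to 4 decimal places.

10.2273

Per component, 1: μ=3.5, E[X²]=14; 2: μ=9.49, E[X²]=92.6224.
E[X] = 0.33·3.5 + 0.67·9.49 = 7.5133.
E[X²] = 0.33·14 + 0.67·92.6224 = 66.677.
Var(X) = E[X²] − (E[X])² = 66.677 − 56.4497 = 10.2273.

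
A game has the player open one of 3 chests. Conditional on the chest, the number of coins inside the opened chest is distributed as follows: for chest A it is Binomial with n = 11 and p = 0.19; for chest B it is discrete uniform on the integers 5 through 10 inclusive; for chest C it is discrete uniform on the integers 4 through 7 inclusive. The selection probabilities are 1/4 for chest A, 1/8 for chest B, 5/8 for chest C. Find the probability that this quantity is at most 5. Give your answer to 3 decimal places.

Conditional on each chest, P(X ≤ 5): A: 0.99099; B: 0.166667; C: 0.5.
By total probability, P(X ≤ 5) = 0.25·0.99099 + 0.125·0.166667 + 0.625·0.5 = 0.581081.

0.581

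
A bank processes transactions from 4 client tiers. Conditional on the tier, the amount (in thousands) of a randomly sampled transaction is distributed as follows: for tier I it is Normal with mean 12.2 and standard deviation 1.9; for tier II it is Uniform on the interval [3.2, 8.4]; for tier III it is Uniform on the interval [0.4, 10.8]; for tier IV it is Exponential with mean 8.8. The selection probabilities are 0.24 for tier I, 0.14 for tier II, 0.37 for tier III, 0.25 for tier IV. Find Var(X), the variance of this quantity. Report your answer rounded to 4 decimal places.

31.0791

Per component, I: μ=12.2, E[X²]=152.45; II: μ=5.8, E[X²]=35.8933; III: μ=5.6, E[X²]=40.3733; IV: μ=8.8, E[X²]=154.88.
E[X] = 0.24·12.2 + 0.14·5.8 + 0.37·5.6 + 0.25·8.8 = 8.012.
E[X²] = 0.24·152.45 + 0.14·35.8933 + 0.37·40.3733 + 0.25·154.88 = 95.2712.
Var(X) = E[X²] − (E[X])² = 95.2712 − 64.1921 = 31.0791.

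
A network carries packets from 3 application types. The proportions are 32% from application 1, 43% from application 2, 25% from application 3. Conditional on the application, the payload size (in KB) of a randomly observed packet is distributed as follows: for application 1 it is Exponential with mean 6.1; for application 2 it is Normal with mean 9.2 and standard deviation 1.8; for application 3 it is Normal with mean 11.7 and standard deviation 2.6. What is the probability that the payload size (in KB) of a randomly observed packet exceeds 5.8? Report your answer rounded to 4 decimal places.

0.7881

Conditional on each application, P(X > 5.8): 1: 0.386424; 2: 0.970547; 3: 0.988373.
By total probability, P(X > 5.8) = 0.32·0.386424 + 0.43·0.970547 + 0.25·0.988373 = 0.788084.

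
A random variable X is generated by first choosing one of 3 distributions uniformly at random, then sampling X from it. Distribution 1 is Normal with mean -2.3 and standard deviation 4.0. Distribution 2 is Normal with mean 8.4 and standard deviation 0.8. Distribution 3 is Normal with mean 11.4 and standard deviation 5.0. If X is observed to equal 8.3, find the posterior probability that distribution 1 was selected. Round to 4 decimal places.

0.0053

Likelihoods f(8.3 | ·): 1: 0.00297806; 2: 0.494797; 3: 0.0658368.
Posterior ∝ prior × likelihood. Numerator for 1: 0.333333·0.00297806 = 0.000992687.
Normalizing constant: 0.333333·0.00297806 + 0.333333·0.494797 + 0.333333·0.0658368 = 0.187871.
P(1 | observation) = 0.000992687 / 0.187871 = 0.00528389.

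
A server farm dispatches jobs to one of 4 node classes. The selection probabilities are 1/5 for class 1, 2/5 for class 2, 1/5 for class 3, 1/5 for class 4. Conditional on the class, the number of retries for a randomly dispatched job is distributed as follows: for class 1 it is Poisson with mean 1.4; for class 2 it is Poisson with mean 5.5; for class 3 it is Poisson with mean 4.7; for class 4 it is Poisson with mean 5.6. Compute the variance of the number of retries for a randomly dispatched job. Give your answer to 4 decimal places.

7.1104

Per component, 1: μ=1.4, E[X²]=3.36; 2: μ=5.5, E[X²]=35.75; 3: μ=4.7, E[X²]=26.79; 4: μ=5.6, E[X²]=36.96.
E[X] = 0.2·1.4 + 0.4·5.5 + 0.2·4.7 + 0.2·5.6 = 4.54.
E[X²] = 0.2·3.36 + 0.4·35.75 + 0.2·26.79 + 0.2·36.96 = 27.722.
Var(X) = E[X²] − (E[X])² = 27.722 − 20.6116 = 7.1104.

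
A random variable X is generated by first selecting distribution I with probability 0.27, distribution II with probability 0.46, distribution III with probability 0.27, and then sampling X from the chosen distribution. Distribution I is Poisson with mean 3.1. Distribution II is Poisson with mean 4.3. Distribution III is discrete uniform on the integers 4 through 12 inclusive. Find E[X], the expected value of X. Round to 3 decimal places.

4.975

Component means — I: 3.1; II: 4.3; III: 8.
E[X] = 0.27·3.1 + 0.46·4.3 + 0.27·8 = 4.975.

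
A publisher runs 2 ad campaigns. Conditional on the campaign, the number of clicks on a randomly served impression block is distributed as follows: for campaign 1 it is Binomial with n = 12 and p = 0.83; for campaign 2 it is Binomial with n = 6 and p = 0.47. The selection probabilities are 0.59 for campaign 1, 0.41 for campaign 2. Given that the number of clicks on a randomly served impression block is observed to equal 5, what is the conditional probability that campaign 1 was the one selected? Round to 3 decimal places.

Likelihoods P(X=5 | ·): 1: 0.00128014; 2: 0.0729317.
Posterior ∝ prior × likelihood. Numerator for 1: 0.59·0.00128014 = 0.000755284.
Normalizing constant: 0.59·0.00128014 + 0.41·0.0729317 = 0.0306573.
P(1 | observation) = 0.000755284 / 0.0306573 = 0.0246364.

0.025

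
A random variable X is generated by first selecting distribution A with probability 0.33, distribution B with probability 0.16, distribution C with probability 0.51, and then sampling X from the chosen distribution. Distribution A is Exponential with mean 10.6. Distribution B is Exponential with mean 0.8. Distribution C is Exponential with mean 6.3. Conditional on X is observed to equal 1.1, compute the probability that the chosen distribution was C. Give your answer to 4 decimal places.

Likelihoods f(1.1 | ·): A: 0.0850405; B: 0.316049; C: 0.1333.
Posterior ∝ prior × likelihood. Numerator for C: 0.51·0.1333 = 0.067983.
Normalizing constant: 0.33·0.0850405 + 0.16·0.316049 + 0.51·0.1333 = 0.146614.
P(C | observation) = 0.067983 / 0.146614 = 0.463686.

0.4637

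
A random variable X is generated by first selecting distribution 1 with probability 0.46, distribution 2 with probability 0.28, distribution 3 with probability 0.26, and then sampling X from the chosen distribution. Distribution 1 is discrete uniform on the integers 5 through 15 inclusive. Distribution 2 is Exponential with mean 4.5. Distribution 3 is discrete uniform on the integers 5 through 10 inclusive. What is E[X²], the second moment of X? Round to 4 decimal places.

For each component E[X²] = Var + (mean)², giving 1: 110; 2: 40.5; 3: 59.1667.
Overall E[X²] = 0.46·110 + 0.28·40.5 + 0.26·59.1667 = 77.3233.

77.3233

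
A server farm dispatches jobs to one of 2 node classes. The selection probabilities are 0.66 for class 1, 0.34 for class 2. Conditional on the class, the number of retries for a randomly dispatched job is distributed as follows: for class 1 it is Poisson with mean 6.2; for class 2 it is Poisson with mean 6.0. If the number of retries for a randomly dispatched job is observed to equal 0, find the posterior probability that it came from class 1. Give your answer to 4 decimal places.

Likelihoods P(X=0 | ·): 1: 0.00202943; 2: 0.00247875.
Posterior ∝ prior × likelihood. Numerator for 1: 0.66·0.00202943 = 0.00133942.
Normalizing constant: 0.66·0.00202943 + 0.34·0.00247875 = 0.0021822.
P(1 | observation) = 0.00133942 / 0.0021822 = 0.613795.

0.6138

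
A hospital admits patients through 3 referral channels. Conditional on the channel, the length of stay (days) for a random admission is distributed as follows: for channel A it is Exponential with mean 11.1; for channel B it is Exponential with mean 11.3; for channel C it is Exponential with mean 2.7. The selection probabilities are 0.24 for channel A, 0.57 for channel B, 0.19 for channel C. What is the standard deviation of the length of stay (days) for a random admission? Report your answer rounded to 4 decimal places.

Per component, A: μ=11.1, E[X²]=246.42; B: μ=11.3, E[X²]=255.38; C: μ=2.7, E[X²]=14.58.
E[X] = 0.24·11.1 + 0.57·11.3 + 0.19·2.7 = 9.618.
E[X²] = 0.24·246.42 + 0.57·255.38 + 0.19·14.58 = 207.478.
Var(X) = E[X²] − (E[X])² = 207.478 − 92.5059 = 114.972.
SD(X) = √114.972 = 10.7225.

10.7225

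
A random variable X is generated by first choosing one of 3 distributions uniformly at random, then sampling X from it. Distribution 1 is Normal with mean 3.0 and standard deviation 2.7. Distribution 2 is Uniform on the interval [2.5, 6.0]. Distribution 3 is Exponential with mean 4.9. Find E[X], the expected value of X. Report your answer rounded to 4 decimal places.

4.0500

Component means — 1: 3; 2: 4.25; 3: 4.9.
E[X] = 0.333333·3 + 0.333333·4.25 + 0.333333·4.9 = 4.05.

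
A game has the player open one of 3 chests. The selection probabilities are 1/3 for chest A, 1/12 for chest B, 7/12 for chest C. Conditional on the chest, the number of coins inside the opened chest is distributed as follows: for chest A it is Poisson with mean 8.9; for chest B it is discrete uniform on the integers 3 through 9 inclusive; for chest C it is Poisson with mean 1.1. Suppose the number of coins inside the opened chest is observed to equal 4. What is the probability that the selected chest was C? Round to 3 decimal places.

Likelihoods P(X=4 | ·): A: 0.0356556; B: 0.142857; C: 0.0203065.
Posterior ∝ prior × likelihood. Numerator for C: 0.583333·0.0203065 = 0.0118455.
Normalizing constant: 0.333333·0.0356556 + 0.0833333·0.142857 + 0.583333·0.0203065 = 0.0356354.
P(C | observation) = 0.0118455 / 0.0356354 = 0.332407.

0.332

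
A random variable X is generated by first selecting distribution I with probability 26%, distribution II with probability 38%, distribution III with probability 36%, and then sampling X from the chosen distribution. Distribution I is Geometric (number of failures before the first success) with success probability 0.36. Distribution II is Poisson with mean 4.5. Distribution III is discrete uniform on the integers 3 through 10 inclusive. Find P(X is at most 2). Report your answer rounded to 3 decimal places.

0.258

Conditional on each component, P(X ≤ 2): I: 0.737856; II: 0.173578; III: 0.
By total probability, P(X ≤ 2) = 0.26·0.737856 + 0.38·0.173578 + 0.36·0 = 0.257802.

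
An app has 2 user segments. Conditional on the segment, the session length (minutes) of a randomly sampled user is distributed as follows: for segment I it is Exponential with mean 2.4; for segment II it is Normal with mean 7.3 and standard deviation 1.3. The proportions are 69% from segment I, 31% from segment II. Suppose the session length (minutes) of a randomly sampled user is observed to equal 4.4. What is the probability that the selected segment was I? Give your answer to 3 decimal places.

0.853

Likelihoods f(4.4 | ·): I: 0.0666166; II: 0.02549.
Posterior ∝ prior × likelihood. Numerator for I: 0.69·0.0666166 = 0.0459654.
Normalizing constant: 0.69·0.0666166 + 0.31·0.02549 = 0.0538673.
P(I | observation) = 0.0459654 / 0.0538673 = 0.853308.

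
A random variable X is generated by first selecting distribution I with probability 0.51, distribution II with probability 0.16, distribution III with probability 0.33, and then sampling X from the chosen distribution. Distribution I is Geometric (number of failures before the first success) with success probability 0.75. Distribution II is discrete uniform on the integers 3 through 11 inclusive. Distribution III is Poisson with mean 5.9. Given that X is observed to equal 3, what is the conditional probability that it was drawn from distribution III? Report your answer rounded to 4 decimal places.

Likelihoods P(X=3 | ·): I: 0.0117188; II: 0.111111; III: 0.0937707.
Posterior ∝ prior × likelihood. Numerator for III: 0.33·0.0937707 = 0.0309443.
Normalizing constant: 0.51·0.0117188 + 0.16·0.111111 + 0.33·0.0937707 = 0.0546987.
P(III | observation) = 0.0309443 / 0.0546987 = 0.565724.

0.5657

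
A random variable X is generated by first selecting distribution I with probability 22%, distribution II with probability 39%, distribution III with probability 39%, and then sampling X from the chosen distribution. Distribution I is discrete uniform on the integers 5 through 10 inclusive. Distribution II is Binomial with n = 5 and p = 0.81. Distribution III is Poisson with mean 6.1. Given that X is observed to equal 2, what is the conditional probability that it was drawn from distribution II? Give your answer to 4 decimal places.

Likelihoods P(X=2 | ·): I: 0; II: 0.0450019; III: 0.0417286.
Posterior ∝ prior × likelihood. Numerator for II: 0.39·0.0450019 = 0.0175507.
Normalizing constant: 0.22·0 + 0.39·0.0450019 + 0.39·0.0417286 = 0.0338249.
P(II | observation) = 0.0175507 / 0.0338249 = 0.518871.

0.5189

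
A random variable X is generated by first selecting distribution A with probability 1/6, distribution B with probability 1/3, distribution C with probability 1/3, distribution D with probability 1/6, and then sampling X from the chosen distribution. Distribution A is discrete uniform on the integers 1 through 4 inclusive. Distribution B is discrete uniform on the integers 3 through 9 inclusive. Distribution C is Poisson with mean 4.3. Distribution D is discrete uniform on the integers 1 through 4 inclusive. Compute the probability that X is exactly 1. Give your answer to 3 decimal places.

0.103

Conditional on each component, P(X = 1): A: 0.25; B: 0; C: 0.0583448; D: 0.25.
By total probability, P(X = 1) = 0.166667·0.25 + 0.333333·0 + 0.333333·0.0583448 + 0.166667·0.25 = 0.102782.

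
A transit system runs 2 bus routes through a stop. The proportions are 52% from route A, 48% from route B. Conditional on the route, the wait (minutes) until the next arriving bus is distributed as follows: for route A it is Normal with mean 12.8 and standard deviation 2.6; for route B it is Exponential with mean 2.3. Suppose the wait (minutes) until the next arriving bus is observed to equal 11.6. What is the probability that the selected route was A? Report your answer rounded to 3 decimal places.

0.982

Likelihoods f(11.6 | ·): A: 0.137937; B: 0.0028049.
Posterior ∝ prior × likelihood. Numerator for A: 0.52·0.137937 = 0.0717272.
Normalizing constant: 0.52·0.137937 + 0.48·0.0028049 = 0.0730735.
P(A | observation) = 0.0717272 / 0.0730735 = 0.981575.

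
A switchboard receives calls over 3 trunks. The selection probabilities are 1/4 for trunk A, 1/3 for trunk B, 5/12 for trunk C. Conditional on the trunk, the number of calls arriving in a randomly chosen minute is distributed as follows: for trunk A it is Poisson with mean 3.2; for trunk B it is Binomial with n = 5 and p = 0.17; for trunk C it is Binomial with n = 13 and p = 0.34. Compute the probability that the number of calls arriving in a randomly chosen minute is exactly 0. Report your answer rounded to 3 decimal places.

Conditional on each trunk, P(X = 0): A: 0.0407622; B: 0.393904; C: 0.00450891.
By total probability, P(X = 0) = 0.25·0.0407622 + 0.333333·0.393904 + 0.416667·0.00450891 = 0.143371.

0.143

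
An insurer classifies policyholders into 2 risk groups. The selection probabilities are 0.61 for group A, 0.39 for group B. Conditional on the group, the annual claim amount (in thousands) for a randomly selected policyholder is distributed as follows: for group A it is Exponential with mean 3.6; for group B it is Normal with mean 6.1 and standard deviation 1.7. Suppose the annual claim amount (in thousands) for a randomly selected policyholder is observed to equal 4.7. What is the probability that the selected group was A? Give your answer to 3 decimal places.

Likelihoods f(4.7 | ·): A: 0.0752839; B: 0.167183.
Posterior ∝ prior × likelihood. Numerator for A: 0.61·0.0752839 = 0.0459232.
Normalizing constant: 0.61·0.0752839 + 0.39·0.167183 = 0.111124.
P(A | observation) = 0.0459232 / 0.111124 = 0.413259.

0.413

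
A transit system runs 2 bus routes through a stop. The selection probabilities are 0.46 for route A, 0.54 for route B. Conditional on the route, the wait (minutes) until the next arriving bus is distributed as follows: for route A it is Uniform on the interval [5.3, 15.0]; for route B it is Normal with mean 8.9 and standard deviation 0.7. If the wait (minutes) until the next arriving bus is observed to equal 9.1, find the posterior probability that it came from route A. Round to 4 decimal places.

0.1383

Likelihoods f(9.1 | ·): A: 0.103093; B: 0.547124.
Posterior ∝ prior × likelihood. Numerator for A: 0.46·0.103093 = 0.0474227.
Normalizing constant: 0.46·0.103093 + 0.54·0.547124 = 0.34287.
P(A | observation) = 0.0474227 / 0.34287 = 0.138311.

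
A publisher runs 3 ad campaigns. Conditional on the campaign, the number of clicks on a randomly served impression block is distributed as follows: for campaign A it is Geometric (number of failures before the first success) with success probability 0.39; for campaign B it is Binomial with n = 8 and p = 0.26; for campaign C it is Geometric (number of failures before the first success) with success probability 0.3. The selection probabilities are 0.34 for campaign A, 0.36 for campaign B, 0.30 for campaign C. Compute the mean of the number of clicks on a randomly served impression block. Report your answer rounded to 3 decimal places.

Component means — A: 1.5641; B: 2.08; C: 2.33333.
E[X] = 0.34·1.5641 + 0.36·2.08 + 0.3·2.33333 = 1.98059.

1.981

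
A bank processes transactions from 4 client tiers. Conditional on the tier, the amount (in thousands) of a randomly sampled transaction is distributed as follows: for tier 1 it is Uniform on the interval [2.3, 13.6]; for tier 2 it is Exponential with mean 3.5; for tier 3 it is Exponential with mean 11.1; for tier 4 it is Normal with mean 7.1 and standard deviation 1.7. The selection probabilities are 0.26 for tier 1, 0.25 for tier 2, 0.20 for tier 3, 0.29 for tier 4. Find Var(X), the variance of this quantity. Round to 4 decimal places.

37.9224

Per component, 1: μ=7.95, E[X²]=73.8433; 2: μ=3.5, E[X²]=24.5; 3: μ=11.1, E[X²]=246.42; 4: μ=7.1, E[X²]=53.3.
E[X] = 0.26·7.95 + 0.25·3.5 + 0.2·11.1 + 0.29·7.1 = 7.221.
E[X²] = 0.26·73.8433 + 0.25·24.5 + 0.2·246.42 + 0.29·53.3 = 90.0653.
Var(X) = E[X²] − (E[X])² = 90.0653 − 52.1428 = 37.9224.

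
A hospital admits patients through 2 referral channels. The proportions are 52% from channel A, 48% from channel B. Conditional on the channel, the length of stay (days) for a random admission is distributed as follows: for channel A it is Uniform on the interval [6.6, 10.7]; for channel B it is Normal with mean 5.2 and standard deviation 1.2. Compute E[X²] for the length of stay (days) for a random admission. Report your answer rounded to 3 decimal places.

53.307

For each component E[X²] = Var + (mean)², giving A: 76.2233; B: 28.48.
Overall E[X²] = 0.52·76.2233 + 0.48·28.48 = 53.3065.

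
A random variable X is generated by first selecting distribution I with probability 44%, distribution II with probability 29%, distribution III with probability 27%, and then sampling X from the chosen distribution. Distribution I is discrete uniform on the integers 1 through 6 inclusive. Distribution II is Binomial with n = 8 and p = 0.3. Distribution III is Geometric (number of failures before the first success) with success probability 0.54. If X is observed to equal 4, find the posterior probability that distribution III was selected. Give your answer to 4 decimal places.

Likelihoods P(X=4 | ·): I: 0.166667; II: 0.136137; III: 0.0241783.
Posterior ∝ prior × likelihood. Numerator for III: 0.27·0.0241783 = 0.00652813.
Normalizing constant: 0.44·0.166667 + 0.29·0.136137 + 0.27·0.0241783 = 0.119341.
P(III | observation) = 0.00652813 / 0.119341 = 0.0547014.

0.0547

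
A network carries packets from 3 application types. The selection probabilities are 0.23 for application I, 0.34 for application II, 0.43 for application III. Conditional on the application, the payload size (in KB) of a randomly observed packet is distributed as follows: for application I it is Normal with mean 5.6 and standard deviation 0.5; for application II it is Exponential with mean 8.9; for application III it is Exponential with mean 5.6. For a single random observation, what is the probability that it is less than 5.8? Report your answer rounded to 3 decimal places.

Conditional on each application, P(X < 5.8): I: 0.655422; II: 0.478833; III: 0.645027.
By total probability, P(X < 5.8) = 0.23·0.655422 + 0.34·0.478833 + 0.43·0.645027 = 0.590912.

0.591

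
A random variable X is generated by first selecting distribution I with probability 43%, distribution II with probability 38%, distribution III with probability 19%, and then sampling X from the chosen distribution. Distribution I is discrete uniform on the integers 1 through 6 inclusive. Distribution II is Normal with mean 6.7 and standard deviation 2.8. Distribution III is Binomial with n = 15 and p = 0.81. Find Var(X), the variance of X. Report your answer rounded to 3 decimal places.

14.603

Per component, I: μ=3.5, E[X²]=15.1667; II: μ=6.7, E[X²]=52.73; III: μ=12.15, E[X²]=149.931.
E[X] = 0.43·3.5 + 0.38·6.7 + 0.19·12.15 = 6.3595.
E[X²] = 0.43·15.1667 + 0.38·52.73 + 0.19·149.931 = 55.046.
Var(X) = E[X²] − (E[X])² = 55.046 − 40.4432 = 14.6027.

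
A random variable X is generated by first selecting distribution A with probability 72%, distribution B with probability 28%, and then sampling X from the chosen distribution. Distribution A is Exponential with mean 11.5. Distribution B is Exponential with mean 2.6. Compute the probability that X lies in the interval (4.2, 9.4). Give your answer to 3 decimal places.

0.230

Conditional on each component, P(4.2 < X < 9.4): A: 0.252464; B: 0.171908.
By total probability, P(4.2 < X < 9.4) = 0.72·0.252464 + 0.28·0.171908 = 0.229908.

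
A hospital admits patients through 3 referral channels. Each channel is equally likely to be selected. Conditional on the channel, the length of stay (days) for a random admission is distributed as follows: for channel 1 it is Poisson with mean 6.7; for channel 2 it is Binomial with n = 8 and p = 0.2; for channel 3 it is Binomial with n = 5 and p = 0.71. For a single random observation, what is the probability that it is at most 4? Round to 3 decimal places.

Conditional on each channel, P(X ≤ 4): 1: 0.202159; 2: 0.989594; 3: 0.819577.
By total probability, P(X ≤ 4) = 0.333333·0.202159 + 0.333333·0.989594 + 0.333333·0.819577 = 0.670443.

0.670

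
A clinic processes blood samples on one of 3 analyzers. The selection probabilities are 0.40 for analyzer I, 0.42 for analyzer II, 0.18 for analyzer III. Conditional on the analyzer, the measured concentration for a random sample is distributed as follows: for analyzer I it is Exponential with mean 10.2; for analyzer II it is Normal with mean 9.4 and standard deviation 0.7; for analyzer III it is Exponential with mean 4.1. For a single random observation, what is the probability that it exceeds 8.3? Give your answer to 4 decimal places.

Conditional on each analyzer, P(X > 8.3): I: 0.443204; II: 0.941958; III: 0.132074.
By total probability, P(X > 8.3) = 0.4·0.443204 + 0.42·0.941958 + 0.18·0.132074 = 0.596677.

0.5967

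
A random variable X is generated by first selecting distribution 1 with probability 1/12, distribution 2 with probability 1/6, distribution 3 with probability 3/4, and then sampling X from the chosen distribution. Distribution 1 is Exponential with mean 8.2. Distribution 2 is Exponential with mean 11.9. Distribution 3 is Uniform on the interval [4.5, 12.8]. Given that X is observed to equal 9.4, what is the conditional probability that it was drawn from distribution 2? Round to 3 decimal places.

Likelihoods f(9.4 | ·): 1: 0.0387558; 2: 0.0381414; 3: 0.120482.
Posterior ∝ prior × likelihood. Numerator for 2: 0.166667·0.0381414 = 0.0063569.
Normalizing constant: 0.0833333·0.0387558 + 0.166667·0.0381414 + 0.75·0.120482 = 0.099948.
P(2 | observation) = 0.0063569 / 0.099948 = 0.0636021.

0.064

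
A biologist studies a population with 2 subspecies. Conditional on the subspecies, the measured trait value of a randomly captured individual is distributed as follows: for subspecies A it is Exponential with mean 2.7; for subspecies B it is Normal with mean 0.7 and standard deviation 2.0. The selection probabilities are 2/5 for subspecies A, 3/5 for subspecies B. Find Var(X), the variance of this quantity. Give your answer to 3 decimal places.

6.276

Per component, A: μ=2.7, E[X²]=14.58; B: μ=0.7, E[X²]=4.49.
E[X] = 0.4·2.7 + 0.6·0.7 = 1.5.
E[X²] = 0.4·14.58 + 0.6·4.49 = 8.526.
Var(X) = E[X²] − (E[X])² = 8.526 − 2.25 = 6.276.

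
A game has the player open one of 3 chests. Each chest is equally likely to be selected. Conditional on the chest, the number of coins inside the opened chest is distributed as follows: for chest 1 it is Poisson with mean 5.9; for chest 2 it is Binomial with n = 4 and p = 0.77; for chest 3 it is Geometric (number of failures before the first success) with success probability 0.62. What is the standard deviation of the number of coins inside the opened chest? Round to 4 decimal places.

2.6829

Per component, 1: μ=5.9, E[X²]=40.71; 2: μ=3.08, E[X²]=10.1948; 3: μ=0.612903, E[X²]=1.3642.
E[X] = 0.333333·5.9 + 0.333333·3.08 + 0.333333·0.612903 = 3.19763.
E[X²] = 0.333333·40.71 + 0.333333·10.1948 + 0.333333·1.3642 = 17.423.
Var(X) = E[X²] − (E[X])² = 17.423 − 10.2249 = 7.19814.
SD(X) = √7.19814 = 2.68293.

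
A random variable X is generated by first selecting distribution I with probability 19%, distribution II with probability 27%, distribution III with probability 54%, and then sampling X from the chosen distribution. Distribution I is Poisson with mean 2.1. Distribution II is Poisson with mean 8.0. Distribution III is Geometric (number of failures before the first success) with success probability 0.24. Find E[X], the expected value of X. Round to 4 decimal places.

Component means — I: 2.1; II: 8; III: 3.16667.
E[X] = 0.19·2.1 + 0.27·8 + 0.54·3.16667 = 4.269.

4.2690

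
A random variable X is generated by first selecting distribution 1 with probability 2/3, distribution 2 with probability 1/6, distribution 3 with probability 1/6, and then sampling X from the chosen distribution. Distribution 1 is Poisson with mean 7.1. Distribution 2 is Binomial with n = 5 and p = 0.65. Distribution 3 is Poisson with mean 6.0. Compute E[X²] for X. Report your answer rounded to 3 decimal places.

For each component E[X²] = Var + (mean)², giving 1: 57.51; 2: 11.7; 3: 42.
Overall E[X²] = 0.666667·57.51 + 0.166667·11.7 + 0.166667·42 = 47.29.

47.290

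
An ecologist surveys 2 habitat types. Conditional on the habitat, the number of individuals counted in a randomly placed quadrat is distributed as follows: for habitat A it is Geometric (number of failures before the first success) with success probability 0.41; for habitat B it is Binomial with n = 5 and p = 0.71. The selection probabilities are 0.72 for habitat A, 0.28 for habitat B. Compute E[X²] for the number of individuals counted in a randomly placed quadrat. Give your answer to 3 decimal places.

7.835

For each component E[X²] = Var + (mean)², giving A: 5.58061; B: 13.632.
Overall E[X²] = 0.72·5.58061 + 0.28·13.632 = 7.835.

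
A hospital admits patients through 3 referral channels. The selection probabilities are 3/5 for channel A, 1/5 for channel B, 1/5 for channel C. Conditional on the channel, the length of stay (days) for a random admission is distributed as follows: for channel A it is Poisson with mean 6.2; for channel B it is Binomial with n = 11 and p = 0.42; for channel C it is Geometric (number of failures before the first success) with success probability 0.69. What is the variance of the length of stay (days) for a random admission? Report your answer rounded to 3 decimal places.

Per component, A: μ=6.2, E[X²]=44.64; B: μ=4.62, E[X²]=24.024; C: μ=0.449275, E[X²]=0.852972.
E[X] = 0.6·6.2 + 0.2·4.62 + 0.2·0.449275 = 4.73386.
E[X²] = 0.6·44.64 + 0.2·24.024 + 0.2·0.852972 = 31.7594.
Var(X) = E[X²] − (E[X])² = 31.7594 − 22.4094 = 9.35001.

9.350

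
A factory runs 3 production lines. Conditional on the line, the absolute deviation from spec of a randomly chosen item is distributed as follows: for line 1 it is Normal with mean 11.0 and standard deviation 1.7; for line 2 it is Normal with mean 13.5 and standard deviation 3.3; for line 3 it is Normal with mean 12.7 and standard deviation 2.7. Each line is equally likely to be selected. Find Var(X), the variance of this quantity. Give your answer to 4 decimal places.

8.1100

Per component, 1: μ=11, E[X²]=123.89; 2: μ=13.5, E[X²]=193.14; 3: μ=12.7, E[X²]=168.58.
E[X] = 0.333333·11 + 0.333333·13.5 + 0.333333·12.7 = 12.4.
E[X²] = 0.333333·123.89 + 0.333333·193.14 + 0.333333·168.58 = 161.87.
Var(X) = E[X²] − (E[X])² = 161.87 − 153.76 = 8.11.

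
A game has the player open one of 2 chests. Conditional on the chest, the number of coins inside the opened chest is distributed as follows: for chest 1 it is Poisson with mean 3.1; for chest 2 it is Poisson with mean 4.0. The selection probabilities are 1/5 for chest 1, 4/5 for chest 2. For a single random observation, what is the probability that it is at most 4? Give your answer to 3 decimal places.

Conditional on each chest, P(X ≤ 4): 1: 0.798189; 2: 0.628837.
By total probability, P(X ≤ 4) = 0.2·0.798189 + 0.8·0.628837 = 0.662707.

0.663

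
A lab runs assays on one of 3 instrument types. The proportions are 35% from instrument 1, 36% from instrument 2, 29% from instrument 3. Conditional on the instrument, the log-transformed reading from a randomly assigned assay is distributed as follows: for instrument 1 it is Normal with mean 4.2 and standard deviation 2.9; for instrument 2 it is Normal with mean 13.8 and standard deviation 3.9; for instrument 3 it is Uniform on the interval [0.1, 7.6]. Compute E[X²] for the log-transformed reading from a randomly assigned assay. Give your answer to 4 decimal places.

88.8094

For each component E[X²] = Var + (mean)², giving 1: 26.05; 2: 205.65; 3: 19.51.
Overall E[X²] = 0.35·26.05 + 0.36·205.65 + 0.29·19.51 = 88.8094.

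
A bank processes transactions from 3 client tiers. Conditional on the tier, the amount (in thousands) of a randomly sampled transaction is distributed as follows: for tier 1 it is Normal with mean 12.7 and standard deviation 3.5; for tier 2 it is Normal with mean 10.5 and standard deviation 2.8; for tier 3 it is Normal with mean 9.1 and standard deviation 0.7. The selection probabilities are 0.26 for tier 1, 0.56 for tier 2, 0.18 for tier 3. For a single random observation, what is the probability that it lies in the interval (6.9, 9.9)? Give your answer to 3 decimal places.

Conditional on each tier, P(6.9 < X < 9.9): 1: 0.16311; 2: 0.315891; 3: 0.872615.
By total probability, P(6.9 < X < 9.9) = 0.26·0.16311 + 0.56·0.315891 + 0.18·0.872615 = 0.376378.

0.376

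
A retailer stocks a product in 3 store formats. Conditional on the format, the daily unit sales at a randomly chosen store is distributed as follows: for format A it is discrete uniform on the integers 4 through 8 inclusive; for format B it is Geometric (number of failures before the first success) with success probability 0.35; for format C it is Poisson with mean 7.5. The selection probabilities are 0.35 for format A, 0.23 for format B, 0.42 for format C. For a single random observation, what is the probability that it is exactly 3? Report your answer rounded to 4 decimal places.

0.0384

Conditional on each format, P(X = 3): A: 0; B: 0.0961188; C: 0.0388887.
By total probability, P(X = 3) = 0.35·0 + 0.23·0.0961188 + 0.42·0.0388887 = 0.0384406.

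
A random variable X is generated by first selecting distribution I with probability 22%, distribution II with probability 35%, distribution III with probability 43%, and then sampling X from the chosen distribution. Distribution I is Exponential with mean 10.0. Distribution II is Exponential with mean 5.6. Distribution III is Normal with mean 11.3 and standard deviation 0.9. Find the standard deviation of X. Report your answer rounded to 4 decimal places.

Per component, I: μ=10, E[X²]=200; II: μ=5.6, E[X²]=62.72; III: μ=11.3, E[X²]=128.5.
E[X] = 0.22·10 + 0.35·5.6 + 0.43·11.3 = 9.019.
E[X²] = 0.22·200 + 0.35·62.72 + 0.43·128.5 = 121.207.
Var(X) = E[X²] − (E[X])² = 121.207 − 81.3424 = 39.8646.
SD(X) = √39.8646 = 6.31385.

6.3138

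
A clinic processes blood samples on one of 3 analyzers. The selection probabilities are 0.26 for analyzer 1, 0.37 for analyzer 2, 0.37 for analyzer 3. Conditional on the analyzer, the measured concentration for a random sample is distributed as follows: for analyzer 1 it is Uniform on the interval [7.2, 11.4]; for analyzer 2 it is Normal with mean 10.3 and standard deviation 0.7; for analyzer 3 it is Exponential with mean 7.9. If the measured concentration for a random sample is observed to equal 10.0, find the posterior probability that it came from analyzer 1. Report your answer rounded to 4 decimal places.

0.2314

Likelihoods f(10.0 | ·): 1: 0.238095; 2: 0.51991; 3: 0.0356971.
Posterior ∝ prior × likelihood. Numerator for 1: 0.26·0.238095 = 0.0619048.
Normalizing constant: 0.26·0.238095 + 0.37·0.51991 + 0.37·0.0356971 = 0.267479.
P(1 | observation) = 0.0619048 / 0.267479 = 0.231438.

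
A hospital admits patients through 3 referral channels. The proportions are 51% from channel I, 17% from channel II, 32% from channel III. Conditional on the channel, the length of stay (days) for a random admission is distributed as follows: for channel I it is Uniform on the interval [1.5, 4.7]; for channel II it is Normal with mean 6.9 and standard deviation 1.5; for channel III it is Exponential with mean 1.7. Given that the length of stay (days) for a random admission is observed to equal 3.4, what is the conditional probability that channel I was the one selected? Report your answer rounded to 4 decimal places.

0.8485

Likelihoods f(3.4 | ·): I: 0.3125; II: 0.0174813; III: 0.079609.
Posterior ∝ prior × likelihood. Numerator for I: 0.51·0.3125 = 0.159375.
Normalizing constant: 0.51·0.3125 + 0.17·0.0174813 + 0.32·0.079609 = 0.187822.
P(I | observation) = 0.159375 / 0.187822 = 0.848544.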